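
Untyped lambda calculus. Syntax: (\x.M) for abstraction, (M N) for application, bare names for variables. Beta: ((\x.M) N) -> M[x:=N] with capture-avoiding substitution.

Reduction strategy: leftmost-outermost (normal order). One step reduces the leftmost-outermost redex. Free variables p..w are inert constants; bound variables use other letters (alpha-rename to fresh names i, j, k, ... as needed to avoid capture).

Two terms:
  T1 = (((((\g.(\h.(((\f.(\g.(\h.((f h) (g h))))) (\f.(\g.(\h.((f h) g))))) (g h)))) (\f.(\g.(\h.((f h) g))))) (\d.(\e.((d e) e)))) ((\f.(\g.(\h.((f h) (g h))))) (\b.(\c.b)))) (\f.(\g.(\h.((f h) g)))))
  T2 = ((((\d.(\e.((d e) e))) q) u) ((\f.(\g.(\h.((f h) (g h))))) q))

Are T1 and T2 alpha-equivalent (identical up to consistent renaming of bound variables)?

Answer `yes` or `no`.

Term 1: (((((\g.(\h.(((\f.(\g.(\h.((f h) (g h))))) (\f.(\g.(\h.((f h) g))))) (g h)))) (\f.(\g.(\h.((f h) g))))) (\d.(\e.((d e) e)))) ((\f.(\g.(\h.((f h) (g h))))) (\b.(\c.b)))) (\f.(\g.(\h.((f h) g)))))
Term 2: ((((\d.(\e.((d e) e))) q) u) ((\f.(\g.(\h.((f h) (g h))))) q))
Alpha-equivalence: compare structure up to binder renaming.
Result: False

Answer: no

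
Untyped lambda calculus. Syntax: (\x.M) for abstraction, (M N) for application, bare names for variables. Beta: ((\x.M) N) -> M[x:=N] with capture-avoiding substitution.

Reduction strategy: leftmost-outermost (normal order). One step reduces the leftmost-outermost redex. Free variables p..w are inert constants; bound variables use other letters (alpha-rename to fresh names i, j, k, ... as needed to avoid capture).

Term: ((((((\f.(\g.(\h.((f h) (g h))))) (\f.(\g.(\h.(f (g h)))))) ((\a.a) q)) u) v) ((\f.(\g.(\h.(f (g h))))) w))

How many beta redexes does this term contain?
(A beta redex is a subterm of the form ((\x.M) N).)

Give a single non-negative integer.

Term: ((((((\f.(\g.(\h.((f h) (g h))))) (\f.(\g.(\h.(f (g h)))))) ((\a.a) q)) u) v) ((\f.(\g.(\h.(f (g h))))) w))
  Redex: ((\f.(\g.(\h.((f h) (g h))))) (\f.(\g.(\h.(f (g h))))))
  Redex: ((\a.a) q)
  Redex: ((\f.(\g.(\h.(f (g h))))) w)
Total redexes: 3

Answer: 3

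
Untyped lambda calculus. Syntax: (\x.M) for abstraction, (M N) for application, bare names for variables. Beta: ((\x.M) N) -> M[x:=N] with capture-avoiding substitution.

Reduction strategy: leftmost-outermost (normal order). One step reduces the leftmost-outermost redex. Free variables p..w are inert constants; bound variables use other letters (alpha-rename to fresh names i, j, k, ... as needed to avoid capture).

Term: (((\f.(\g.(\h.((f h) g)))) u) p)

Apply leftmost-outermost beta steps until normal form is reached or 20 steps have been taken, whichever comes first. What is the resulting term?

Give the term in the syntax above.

Step 0: (((\f.(\g.(\h.((f h) g)))) u) p)
Step 1: ((\g.(\h.((u h) g))) p)
Step 2: (\h.((u h) p))

Answer: (\h.((u h) p))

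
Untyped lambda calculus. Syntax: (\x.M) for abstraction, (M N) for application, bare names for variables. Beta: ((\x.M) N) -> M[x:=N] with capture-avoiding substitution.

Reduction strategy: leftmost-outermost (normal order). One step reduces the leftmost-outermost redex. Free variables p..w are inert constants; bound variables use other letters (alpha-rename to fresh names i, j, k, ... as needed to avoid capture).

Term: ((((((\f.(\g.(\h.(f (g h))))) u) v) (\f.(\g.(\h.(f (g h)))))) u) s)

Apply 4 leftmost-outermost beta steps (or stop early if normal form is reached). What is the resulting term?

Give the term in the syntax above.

Answer: (((u (v (\f.(\g.(\h.(f (g h))))))) u) s)

Derivation:
Step 0: ((((((\f.(\g.(\h.(f (g h))))) u) v) (\f.(\g.(\h.(f (g h)))))) u) s)
Step 1: (((((\g.(\h.(u (g h)))) v) (\f.(\g.(\h.(f (g h)))))) u) s)
Step 2: ((((\h.(u (v h))) (\f.(\g.(\h.(f (g h)))))) u) s)
Step 3: (((u (v (\f.(\g.(\h.(f (g h))))))) u) s)
Step 4: (normal form reached)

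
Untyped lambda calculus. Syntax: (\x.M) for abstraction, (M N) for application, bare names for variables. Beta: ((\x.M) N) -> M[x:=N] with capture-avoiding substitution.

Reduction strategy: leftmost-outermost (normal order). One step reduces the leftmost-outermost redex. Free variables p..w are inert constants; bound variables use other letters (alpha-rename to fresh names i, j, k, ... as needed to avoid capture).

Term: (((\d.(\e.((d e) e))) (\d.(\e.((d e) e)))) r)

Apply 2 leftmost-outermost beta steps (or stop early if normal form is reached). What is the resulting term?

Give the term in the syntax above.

Answer: (((\d.(\e.((d e) e))) r) r)

Derivation:
Step 0: (((\d.(\e.((d e) e))) (\d.(\e.((d e) e)))) r)
Step 1: ((\e.(((\d.(\e.((d e) e))) e) e)) r)
Step 2: (((\d.(\e.((d e) e))) r) r)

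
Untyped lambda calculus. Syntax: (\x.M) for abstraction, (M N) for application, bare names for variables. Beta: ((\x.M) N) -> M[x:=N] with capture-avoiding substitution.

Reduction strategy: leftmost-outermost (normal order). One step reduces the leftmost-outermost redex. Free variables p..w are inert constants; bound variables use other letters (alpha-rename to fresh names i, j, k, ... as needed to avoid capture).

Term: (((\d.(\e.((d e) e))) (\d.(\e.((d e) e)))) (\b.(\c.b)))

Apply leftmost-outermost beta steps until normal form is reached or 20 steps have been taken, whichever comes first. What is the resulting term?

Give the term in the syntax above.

Step 0: (((\d.(\e.((d e) e))) (\d.(\e.((d e) e)))) (\b.(\c.b)))
Step 1: ((\e.(((\d.(\e.((d e) e))) e) e)) (\b.(\c.b)))
Step 2: (((\d.(\e.((d e) e))) (\b.(\c.b))) (\b.(\c.b)))
Step 3: ((\e.(((\b.(\c.b)) e) e)) (\b.(\c.b)))
Step 4: (((\b.(\c.b)) (\b.(\c.b))) (\b.(\c.b)))
Step 5: ((\c.(\b.(\c.b))) (\b.(\c.b)))
Step 6: (\b.(\c.b))

Answer: (\b.(\c.b))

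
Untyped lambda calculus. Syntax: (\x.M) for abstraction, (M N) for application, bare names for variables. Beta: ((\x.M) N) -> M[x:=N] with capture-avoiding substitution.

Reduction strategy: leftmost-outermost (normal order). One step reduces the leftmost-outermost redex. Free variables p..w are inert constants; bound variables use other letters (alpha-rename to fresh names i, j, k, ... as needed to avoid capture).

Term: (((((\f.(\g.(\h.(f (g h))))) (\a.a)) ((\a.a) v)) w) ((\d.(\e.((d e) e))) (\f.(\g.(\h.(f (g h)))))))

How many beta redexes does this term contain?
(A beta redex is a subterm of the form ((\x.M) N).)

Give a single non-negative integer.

Term: (((((\f.(\g.(\h.(f (g h))))) (\a.a)) ((\a.a) v)) w) ((\d.(\e.((d e) e))) (\f.(\g.(\h.(f (g h)))))))
  Redex: ((\f.(\g.(\h.(f (g h))))) (\a.a))
  Redex: ((\a.a) v)
  Redex: ((\d.(\e.((d e) e))) (\f.(\g.(\h.(f (g h))))))
Total redexes: 3

Answer: 3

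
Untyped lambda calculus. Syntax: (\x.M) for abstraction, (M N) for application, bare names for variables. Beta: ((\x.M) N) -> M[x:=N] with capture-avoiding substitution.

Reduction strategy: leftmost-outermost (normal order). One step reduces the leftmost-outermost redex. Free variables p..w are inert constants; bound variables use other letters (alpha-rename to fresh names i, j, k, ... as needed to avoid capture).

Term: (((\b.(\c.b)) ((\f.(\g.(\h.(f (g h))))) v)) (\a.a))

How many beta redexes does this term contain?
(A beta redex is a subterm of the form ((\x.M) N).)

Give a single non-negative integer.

Term: (((\b.(\c.b)) ((\f.(\g.(\h.(f (g h))))) v)) (\a.a))
  Redex: ((\b.(\c.b)) ((\f.(\g.(\h.(f (g h))))) v))
  Redex: ((\f.(\g.(\h.(f (g h))))) v)
Total redexes: 2

Answer: 2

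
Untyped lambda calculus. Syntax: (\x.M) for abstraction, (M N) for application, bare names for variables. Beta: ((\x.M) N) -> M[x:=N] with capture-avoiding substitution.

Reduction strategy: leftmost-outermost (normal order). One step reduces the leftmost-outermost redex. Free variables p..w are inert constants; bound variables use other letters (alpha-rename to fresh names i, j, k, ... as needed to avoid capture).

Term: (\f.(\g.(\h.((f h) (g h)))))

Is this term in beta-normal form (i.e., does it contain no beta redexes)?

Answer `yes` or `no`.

Answer: yes

Derivation:
Term: (\f.(\g.(\h.((f h) (g h)))))
No beta redexes found.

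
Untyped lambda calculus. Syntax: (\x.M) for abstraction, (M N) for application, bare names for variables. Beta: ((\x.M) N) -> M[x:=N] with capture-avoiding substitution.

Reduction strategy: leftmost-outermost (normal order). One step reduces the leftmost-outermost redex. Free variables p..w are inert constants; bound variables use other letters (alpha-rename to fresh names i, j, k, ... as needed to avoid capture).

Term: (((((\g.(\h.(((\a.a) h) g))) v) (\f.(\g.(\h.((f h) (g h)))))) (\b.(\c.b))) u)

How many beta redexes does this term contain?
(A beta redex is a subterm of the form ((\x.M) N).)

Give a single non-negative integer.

Term: (((((\g.(\h.(((\a.a) h) g))) v) (\f.(\g.(\h.((f h) (g h)))))) (\b.(\c.b))) u)
  Redex: ((\g.(\h.(((\a.a) h) g))) v)
  Redex: ((\a.a) h)
Total redexes: 2

Answer: 2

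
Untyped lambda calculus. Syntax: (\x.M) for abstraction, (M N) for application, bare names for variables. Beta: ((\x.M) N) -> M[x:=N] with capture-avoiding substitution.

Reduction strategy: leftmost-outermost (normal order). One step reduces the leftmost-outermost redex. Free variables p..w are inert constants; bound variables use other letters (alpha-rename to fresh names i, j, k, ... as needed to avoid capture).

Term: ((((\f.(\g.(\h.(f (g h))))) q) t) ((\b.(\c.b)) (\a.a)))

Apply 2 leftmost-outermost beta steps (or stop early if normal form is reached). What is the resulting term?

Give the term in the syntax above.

Answer: ((\h.(q (t h))) ((\b.(\c.b)) (\a.a)))

Derivation:
Step 0: ((((\f.(\g.(\h.(f (g h))))) q) t) ((\b.(\c.b)) (\a.a)))
Step 1: (((\g.(\h.(q (g h)))) t) ((\b.(\c.b)) (\a.a)))
Step 2: ((\h.(q (t h))) ((\b.(\c.b)) (\a.a)))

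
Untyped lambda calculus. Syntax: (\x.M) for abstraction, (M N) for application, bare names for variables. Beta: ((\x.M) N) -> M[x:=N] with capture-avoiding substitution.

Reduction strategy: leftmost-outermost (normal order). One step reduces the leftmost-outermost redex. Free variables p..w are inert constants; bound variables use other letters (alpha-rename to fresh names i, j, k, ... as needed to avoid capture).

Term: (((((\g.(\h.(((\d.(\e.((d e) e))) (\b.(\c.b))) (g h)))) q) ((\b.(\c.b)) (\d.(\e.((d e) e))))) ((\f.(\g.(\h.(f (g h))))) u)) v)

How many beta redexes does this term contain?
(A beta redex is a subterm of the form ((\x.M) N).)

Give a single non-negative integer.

Answer: 4

Derivation:
Term: (((((\g.(\h.(((\d.(\e.((d e) e))) (\b.(\c.b))) (g h)))) q) ((\b.(\c.b)) (\d.(\e.((d e) e))))) ((\f.(\g.(\h.(f (g h))))) u)) v)
  Redex: ((\g.(\h.(((\d.(\e.((d e) e))) (\b.(\c.b))) (g h)))) q)
  Redex: ((\d.(\e.((d e) e))) (\b.(\c.b)))
  Redex: ((\b.(\c.b)) (\d.(\e.((d e) e))))
  Redex: ((\f.(\g.(\h.(f (g h))))) u)
Total redexes: 4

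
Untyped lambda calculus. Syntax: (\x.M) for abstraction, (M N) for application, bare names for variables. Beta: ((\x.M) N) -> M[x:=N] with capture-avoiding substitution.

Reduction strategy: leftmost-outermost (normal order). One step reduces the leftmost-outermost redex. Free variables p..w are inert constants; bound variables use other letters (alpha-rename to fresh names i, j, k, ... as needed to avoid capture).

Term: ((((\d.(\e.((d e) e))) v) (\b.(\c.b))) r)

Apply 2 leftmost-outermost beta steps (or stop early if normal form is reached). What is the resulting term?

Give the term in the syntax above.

Step 0: ((((\d.(\e.((d e) e))) v) (\b.(\c.b))) r)
Step 1: (((\e.((v e) e)) (\b.(\c.b))) r)
Step 2: (((v (\b.(\c.b))) (\b.(\c.b))) r)

Answer: (((v (\b.(\c.b))) (\b.(\c.b))) r)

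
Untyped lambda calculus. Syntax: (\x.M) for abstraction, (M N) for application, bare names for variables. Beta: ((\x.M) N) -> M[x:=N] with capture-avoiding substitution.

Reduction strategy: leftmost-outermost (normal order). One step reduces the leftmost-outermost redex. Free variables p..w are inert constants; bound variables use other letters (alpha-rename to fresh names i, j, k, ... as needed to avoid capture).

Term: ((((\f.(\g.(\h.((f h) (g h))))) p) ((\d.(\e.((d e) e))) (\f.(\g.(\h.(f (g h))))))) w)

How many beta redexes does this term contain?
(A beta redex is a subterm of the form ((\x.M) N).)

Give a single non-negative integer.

Term: ((((\f.(\g.(\h.((f h) (g h))))) p) ((\d.(\e.((d e) e))) (\f.(\g.(\h.(f (g h))))))) w)
  Redex: ((\f.(\g.(\h.((f h) (g h))))) p)
  Redex: ((\d.(\e.((d e) e))) (\f.(\g.(\h.(f (g h))))))
Total redexes: 2

Answer: 2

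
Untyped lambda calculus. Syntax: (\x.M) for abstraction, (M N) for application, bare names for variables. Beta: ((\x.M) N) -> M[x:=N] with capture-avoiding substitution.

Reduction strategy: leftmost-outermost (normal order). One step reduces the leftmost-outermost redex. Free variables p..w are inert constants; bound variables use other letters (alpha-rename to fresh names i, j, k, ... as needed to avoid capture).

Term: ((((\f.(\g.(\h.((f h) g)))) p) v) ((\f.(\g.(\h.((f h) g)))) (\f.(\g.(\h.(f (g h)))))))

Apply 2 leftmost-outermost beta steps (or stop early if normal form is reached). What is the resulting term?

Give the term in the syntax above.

Step 0: ((((\f.(\g.(\h.((f h) g)))) p) v) ((\f.(\g.(\h.((f h) g)))) (\f.(\g.(\h.(f (g h)))))))
Step 1: (((\g.(\h.((p h) g))) v) ((\f.(\g.(\h.((f h) g)))) (\f.(\g.(\h.(f (g h)))))))
Step 2: ((\h.((p h) v)) ((\f.(\g.(\h.((f h) g)))) (\f.(\g.(\h.(f (g h)))))))

Answer: ((\h.((p h) v)) ((\f.(\g.(\h.((f h) g)))) (\f.(\g.(\h.(f (g h)))))))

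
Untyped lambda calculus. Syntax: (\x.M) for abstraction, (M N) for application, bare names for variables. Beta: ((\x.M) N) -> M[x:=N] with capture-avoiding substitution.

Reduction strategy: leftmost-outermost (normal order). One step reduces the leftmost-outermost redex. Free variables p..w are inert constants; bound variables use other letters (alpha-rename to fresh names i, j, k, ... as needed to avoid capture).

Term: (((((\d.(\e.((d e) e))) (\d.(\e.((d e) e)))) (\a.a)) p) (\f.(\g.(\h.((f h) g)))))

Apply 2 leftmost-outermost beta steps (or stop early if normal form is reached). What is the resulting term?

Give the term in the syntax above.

Step 0: (((((\d.(\e.((d e) e))) (\d.(\e.((d e) e)))) (\a.a)) p) (\f.(\g.(\h.((f h) g)))))
Step 1: ((((\e.(((\d.(\e.((d e) e))) e) e)) (\a.a)) p) (\f.(\g.(\h.((f h) g)))))
Step 2: (((((\d.(\e.((d e) e))) (\a.a)) (\a.a)) p) (\f.(\g.(\h.((f h) g)))))

Answer: (((((\d.(\e.((d e) e))) (\a.a)) (\a.a)) p) (\f.(\g.(\h.((f h) g)))))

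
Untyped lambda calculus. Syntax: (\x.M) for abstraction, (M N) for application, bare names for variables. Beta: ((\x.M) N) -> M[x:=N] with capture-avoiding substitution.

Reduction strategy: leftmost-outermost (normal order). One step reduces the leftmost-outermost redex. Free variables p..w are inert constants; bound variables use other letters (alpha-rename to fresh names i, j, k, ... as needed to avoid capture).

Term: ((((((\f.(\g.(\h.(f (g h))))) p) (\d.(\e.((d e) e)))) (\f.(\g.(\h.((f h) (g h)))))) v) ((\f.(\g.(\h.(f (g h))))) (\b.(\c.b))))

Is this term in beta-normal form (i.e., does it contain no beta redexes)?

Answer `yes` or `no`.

Answer: no

Derivation:
Term: ((((((\f.(\g.(\h.(f (g h))))) p) (\d.(\e.((d e) e)))) (\f.(\g.(\h.((f h) (g h)))))) v) ((\f.(\g.(\h.(f (g h))))) (\b.(\c.b))))
Found 2 beta redex(es).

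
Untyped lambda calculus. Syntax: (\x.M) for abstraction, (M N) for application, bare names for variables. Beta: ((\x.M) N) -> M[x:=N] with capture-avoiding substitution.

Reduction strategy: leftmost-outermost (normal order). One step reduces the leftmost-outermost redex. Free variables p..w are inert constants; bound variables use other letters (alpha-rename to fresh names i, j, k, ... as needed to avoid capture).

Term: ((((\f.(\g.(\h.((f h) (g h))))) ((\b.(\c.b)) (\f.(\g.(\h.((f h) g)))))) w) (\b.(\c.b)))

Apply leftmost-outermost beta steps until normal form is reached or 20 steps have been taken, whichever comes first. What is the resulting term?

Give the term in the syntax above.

Step 0: ((((\f.(\g.(\h.((f h) (g h))))) ((\b.(\c.b)) (\f.(\g.(\h.((f h) g)))))) w) (\b.(\c.b)))
Step 1: (((\g.(\h.((((\b.(\c.b)) (\f.(\g.(\h.((f h) g))))) h) (g h)))) w) (\b.(\c.b)))
Step 2: ((\h.((((\b.(\c.b)) (\f.(\g.(\h.((f h) g))))) h) (w h))) (\b.(\c.b)))
Step 3: ((((\b.(\c.b)) (\f.(\g.(\h.((f h) g))))) (\b.(\c.b))) (w (\b.(\c.b))))
Step 4: (((\c.(\f.(\g.(\h.((f h) g))))) (\b.(\c.b))) (w (\b.(\c.b))))
Step 5: ((\f.(\g.(\h.((f h) g)))) (w (\b.(\c.b))))
Step 6: (\g.(\h.(((w (\b.(\c.b))) h) g)))

Answer: (\g.(\h.(((w (\b.(\c.b))) h) g)))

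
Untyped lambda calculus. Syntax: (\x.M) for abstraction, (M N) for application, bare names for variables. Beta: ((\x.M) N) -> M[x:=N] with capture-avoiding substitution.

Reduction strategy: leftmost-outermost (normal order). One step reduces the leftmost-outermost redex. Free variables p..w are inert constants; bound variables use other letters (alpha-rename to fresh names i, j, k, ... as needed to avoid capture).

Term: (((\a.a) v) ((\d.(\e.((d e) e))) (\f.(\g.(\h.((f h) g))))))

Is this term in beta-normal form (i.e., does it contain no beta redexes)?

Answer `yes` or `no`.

Term: (((\a.a) v) ((\d.(\e.((d e) e))) (\f.(\g.(\h.((f h) g))))))
Found 2 beta redex(es).

Answer: no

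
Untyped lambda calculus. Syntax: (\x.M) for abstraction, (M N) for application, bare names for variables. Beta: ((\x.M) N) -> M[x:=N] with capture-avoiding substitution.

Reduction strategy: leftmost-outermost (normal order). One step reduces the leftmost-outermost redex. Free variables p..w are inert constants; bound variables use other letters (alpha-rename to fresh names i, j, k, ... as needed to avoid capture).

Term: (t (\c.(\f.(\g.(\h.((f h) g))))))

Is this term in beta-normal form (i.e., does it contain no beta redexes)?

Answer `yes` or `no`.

Answer: yes

Derivation:
Term: (t (\c.(\f.(\g.(\h.((f h) g))))))
No beta redexes found.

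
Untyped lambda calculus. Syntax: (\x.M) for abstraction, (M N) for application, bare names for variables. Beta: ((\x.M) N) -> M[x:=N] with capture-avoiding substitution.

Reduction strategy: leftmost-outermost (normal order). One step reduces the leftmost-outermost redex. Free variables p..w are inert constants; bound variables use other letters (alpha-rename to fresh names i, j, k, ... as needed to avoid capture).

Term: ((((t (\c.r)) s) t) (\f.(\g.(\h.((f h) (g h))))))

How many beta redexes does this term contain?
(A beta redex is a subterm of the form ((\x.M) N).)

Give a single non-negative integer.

Term: ((((t (\c.r)) s) t) (\f.(\g.(\h.((f h) (g h))))))
  (no redexes)
Total redexes: 0

Answer: 0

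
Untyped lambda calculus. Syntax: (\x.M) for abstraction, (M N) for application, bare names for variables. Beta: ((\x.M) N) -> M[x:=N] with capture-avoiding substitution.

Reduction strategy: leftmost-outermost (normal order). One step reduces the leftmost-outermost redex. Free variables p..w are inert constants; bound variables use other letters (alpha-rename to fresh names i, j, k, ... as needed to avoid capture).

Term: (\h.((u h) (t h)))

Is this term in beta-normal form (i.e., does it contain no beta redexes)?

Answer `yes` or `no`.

Term: (\h.((u h) (t h)))
No beta redexes found.

Answer: yes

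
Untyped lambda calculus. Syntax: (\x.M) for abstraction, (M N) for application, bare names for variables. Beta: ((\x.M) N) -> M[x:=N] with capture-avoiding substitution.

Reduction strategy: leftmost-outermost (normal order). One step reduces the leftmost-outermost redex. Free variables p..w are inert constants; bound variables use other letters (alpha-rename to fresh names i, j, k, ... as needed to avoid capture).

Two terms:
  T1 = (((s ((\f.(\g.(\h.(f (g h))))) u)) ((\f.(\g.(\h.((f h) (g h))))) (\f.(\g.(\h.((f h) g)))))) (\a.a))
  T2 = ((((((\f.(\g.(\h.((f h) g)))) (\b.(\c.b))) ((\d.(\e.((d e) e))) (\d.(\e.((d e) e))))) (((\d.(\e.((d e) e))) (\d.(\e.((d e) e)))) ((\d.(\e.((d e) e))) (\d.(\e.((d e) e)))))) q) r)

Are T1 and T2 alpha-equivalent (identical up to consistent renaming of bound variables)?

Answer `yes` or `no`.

Answer: no

Derivation:
Term 1: (((s ((\f.(\g.(\h.(f (g h))))) u)) ((\f.(\g.(\h.((f h) (g h))))) (\f.(\g.(\h.((f h) g)))))) (\a.a))
Term 2: ((((((\f.(\g.(\h.((f h) g)))) (\b.(\c.b))) ((\d.(\e.((d e) e))) (\d.(\e.((d e) e))))) (((\d.(\e.((d e) e))) (\d.(\e.((d e) e)))) ((\d.(\e.((d e) e))) (\d.(\e.((d e) e)))))) q) r)
Alpha-equivalence: compare structure up to binder renaming.
Result: False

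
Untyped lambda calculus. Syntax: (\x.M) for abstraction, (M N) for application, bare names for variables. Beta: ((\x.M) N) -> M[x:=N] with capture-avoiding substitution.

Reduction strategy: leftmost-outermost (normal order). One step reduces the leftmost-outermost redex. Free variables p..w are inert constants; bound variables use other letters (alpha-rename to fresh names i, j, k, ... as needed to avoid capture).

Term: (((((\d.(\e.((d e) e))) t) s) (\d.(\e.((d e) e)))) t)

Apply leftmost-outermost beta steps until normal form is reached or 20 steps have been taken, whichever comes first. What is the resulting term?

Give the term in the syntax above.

Answer: ((((t s) s) (\d.(\e.((d e) e)))) t)

Derivation:
Step 0: (((((\d.(\e.((d e) e))) t) s) (\d.(\e.((d e) e)))) t)
Step 1: ((((\e.((t e) e)) s) (\d.(\e.((d e) e)))) t)
Step 2: ((((t s) s) (\d.(\e.((d e) e)))) t)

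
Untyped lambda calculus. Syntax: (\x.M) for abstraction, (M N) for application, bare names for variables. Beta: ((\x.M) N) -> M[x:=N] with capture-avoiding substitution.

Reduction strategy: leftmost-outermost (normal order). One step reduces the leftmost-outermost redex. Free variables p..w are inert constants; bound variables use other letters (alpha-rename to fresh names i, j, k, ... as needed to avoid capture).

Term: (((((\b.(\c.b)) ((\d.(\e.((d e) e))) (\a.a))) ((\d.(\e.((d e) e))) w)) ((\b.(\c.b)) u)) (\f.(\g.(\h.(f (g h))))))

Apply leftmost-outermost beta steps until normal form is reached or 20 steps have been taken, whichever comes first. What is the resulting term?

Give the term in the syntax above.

Step 0: (((((\b.(\c.b)) ((\d.(\e.((d e) e))) (\a.a))) ((\d.(\e.((d e) e))) w)) ((\b.(\c.b)) u)) (\f.(\g.(\h.(f (g h))))))
Step 1: ((((\c.((\d.(\e.((d e) e))) (\a.a))) ((\d.(\e.((d e) e))) w)) ((\b.(\c.b)) u)) (\f.(\g.(\h.(f (g h))))))
Step 2: ((((\d.(\e.((d e) e))) (\a.a)) ((\b.(\c.b)) u)) (\f.(\g.(\h.(f (g h))))))
Step 3: (((\e.(((\a.a) e) e)) ((\b.(\c.b)) u)) (\f.(\g.(\h.(f (g h))))))
Step 4: ((((\a.a) ((\b.(\c.b)) u)) ((\b.(\c.b)) u)) (\f.(\g.(\h.(f (g h))))))
Step 5: ((((\b.(\c.b)) u) ((\b.(\c.b)) u)) (\f.(\g.(\h.(f (g h))))))
Step 6: (((\c.u) ((\b.(\c.b)) u)) (\f.(\g.(\h.(f (g h))))))
Step 7: (u (\f.(\g.(\h.(f (g h))))))

Answer: (u (\f.(\g.(\h.(f (g h))))))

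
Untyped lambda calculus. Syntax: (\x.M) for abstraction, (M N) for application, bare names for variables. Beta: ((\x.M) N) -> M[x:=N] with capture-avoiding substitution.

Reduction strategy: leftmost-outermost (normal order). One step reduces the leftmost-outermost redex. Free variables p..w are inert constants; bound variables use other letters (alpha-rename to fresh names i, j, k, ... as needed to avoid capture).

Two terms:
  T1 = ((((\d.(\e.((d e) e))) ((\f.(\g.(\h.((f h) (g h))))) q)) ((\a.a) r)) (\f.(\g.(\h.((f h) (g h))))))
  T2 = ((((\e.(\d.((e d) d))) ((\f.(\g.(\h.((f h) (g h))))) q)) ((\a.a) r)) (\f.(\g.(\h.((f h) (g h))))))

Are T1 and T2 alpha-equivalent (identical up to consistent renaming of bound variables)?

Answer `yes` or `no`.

Term 1: ((((\d.(\e.((d e) e))) ((\f.(\g.(\h.((f h) (g h))))) q)) ((\a.a) r)) (\f.(\g.(\h.((f h) (g h))))))
Term 2: ((((\e.(\d.((e d) d))) ((\f.(\g.(\h.((f h) (g h))))) q)) ((\a.a) r)) (\f.(\g.(\h.((f h) (g h))))))
Alpha-equivalence: compare structure up to binder renaming.
Result: True

Answer: yes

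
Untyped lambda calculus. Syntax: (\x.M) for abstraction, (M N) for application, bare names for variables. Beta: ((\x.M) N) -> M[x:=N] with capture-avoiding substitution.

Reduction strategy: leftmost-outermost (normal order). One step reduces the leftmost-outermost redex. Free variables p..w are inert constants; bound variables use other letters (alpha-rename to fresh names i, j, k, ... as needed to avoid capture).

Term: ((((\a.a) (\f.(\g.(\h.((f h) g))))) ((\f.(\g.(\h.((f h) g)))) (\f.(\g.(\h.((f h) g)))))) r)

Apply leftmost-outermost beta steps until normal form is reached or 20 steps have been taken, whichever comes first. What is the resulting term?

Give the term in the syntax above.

Step 0: ((((\a.a) (\f.(\g.(\h.((f h) g))))) ((\f.(\g.(\h.((f h) g)))) (\f.(\g.(\h.((f h) g)))))) r)
Step 1: (((\f.(\g.(\h.((f h) g)))) ((\f.(\g.(\h.((f h) g)))) (\f.(\g.(\h.((f h) g)))))) r)
Step 2: ((\g.(\h.((((\f.(\g.(\h.((f h) g)))) (\f.(\g.(\h.((f h) g))))) h) g))) r)
Step 3: (\h.((((\f.(\g.(\h.((f h) g)))) (\f.(\g.(\h.((f h) g))))) h) r))
Step 4: (\h.(((\g.(\h.(((\f.(\g.(\h.((f h) g)))) h) g))) h) r))
Step 5: (\h.((\i.(((\f.(\g.(\h.((f h) g)))) i) h)) r))
Step 6: (\h.(((\f.(\g.(\h.((f h) g)))) r) h))
Step 7: (\h.((\g.(\h.((r h) g))) h))
Step 8: (\h.(\i.((r i) h)))

Answer: (\h.(\i.((r i) h)))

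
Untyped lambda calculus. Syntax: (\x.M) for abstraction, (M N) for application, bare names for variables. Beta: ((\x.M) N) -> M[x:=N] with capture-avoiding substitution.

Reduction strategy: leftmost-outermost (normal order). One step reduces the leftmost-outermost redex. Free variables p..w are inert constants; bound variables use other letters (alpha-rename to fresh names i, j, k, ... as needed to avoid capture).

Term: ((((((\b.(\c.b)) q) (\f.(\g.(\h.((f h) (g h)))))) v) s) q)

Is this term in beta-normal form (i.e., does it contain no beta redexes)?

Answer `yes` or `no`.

Term: ((((((\b.(\c.b)) q) (\f.(\g.(\h.((f h) (g h)))))) v) s) q)
Found 1 beta redex(es).

Answer: no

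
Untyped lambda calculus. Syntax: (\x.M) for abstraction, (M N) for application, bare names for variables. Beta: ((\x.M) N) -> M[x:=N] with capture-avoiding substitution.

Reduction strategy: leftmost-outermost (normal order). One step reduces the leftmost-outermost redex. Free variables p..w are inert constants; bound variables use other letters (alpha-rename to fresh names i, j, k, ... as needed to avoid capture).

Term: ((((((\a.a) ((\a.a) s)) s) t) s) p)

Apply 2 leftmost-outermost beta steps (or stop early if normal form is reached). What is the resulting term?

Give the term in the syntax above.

Answer: ((((s s) t) s) p)

Derivation:
Step 0: ((((((\a.a) ((\a.a) s)) s) t) s) p)
Step 1: ((((((\a.a) s) s) t) s) p)
Step 2: ((((s s) t) s) p)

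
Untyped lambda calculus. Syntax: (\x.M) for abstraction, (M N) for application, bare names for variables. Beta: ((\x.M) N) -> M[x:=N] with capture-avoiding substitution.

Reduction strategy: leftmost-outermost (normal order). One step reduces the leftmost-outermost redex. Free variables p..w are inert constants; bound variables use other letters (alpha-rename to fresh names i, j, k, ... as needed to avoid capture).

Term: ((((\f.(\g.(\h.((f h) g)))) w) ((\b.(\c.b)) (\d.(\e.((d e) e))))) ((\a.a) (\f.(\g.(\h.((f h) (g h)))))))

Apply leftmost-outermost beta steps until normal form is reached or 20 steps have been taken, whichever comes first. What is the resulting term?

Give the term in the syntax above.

Step 0: ((((\f.(\g.(\h.((f h) g)))) w) ((\b.(\c.b)) (\d.(\e.((d e) e))))) ((\a.a) (\f.(\g.(\h.((f h) (g h)))))))
Step 1: (((\g.(\h.((w h) g))) ((\b.(\c.b)) (\d.(\e.((d e) e))))) ((\a.a) (\f.(\g.(\h.((f h) (g h)))))))
Step 2: ((\h.((w h) ((\b.(\c.b)) (\d.(\e.((d e) e)))))) ((\a.a) (\f.(\g.(\h.((f h) (g h)))))))
Step 3: ((w ((\a.a) (\f.(\g.(\h.((f h) (g h))))))) ((\b.(\c.b)) (\d.(\e.((d e) e)))))
Step 4: ((w (\f.(\g.(\h.((f h) (g h)))))) ((\b.(\c.b)) (\d.(\e.((d e) e)))))
Step 5: ((w (\f.(\g.(\h.((f h) (g h)))))) (\c.(\d.(\e.((d e) e)))))

Answer: ((w (\f.(\g.(\h.((f h) (g h)))))) (\c.(\d.(\e.((d e) e)))))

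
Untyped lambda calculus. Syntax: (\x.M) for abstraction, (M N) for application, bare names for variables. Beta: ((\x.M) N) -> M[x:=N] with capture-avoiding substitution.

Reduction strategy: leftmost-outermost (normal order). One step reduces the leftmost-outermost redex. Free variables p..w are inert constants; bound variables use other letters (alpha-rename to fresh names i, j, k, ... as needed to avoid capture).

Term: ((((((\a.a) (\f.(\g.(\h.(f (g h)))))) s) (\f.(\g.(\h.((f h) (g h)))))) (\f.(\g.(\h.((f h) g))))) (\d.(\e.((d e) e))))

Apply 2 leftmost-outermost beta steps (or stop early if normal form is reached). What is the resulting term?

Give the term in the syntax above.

Answer: ((((\g.(\h.(s (g h)))) (\f.(\g.(\h.((f h) (g h)))))) (\f.(\g.(\h.((f h) g))))) (\d.(\e.((d e) e))))

Derivation:
Step 0: ((((((\a.a) (\f.(\g.(\h.(f (g h)))))) s) (\f.(\g.(\h.((f h) (g h)))))) (\f.(\g.(\h.((f h) g))))) (\d.(\e.((d e) e))))
Step 1: (((((\f.(\g.(\h.(f (g h))))) s) (\f.(\g.(\h.((f h) (g h)))))) (\f.(\g.(\h.((f h) g))))) (\d.(\e.((d e) e))))
Step 2: ((((\g.(\h.(s (g h)))) (\f.(\g.(\h.((f h) (g h)))))) (\f.(\g.(\h.((f h) g))))) (\d.(\e.((d e) e))))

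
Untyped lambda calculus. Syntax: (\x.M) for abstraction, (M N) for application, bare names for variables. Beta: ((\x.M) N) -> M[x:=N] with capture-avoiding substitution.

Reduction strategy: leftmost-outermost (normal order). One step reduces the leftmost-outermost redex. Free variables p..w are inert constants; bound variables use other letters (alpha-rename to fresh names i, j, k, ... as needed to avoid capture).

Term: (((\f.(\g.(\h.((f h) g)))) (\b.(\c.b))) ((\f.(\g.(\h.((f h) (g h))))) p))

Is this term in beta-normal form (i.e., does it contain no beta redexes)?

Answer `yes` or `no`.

Term: (((\f.(\g.(\h.((f h) g)))) (\b.(\c.b))) ((\f.(\g.(\h.((f h) (g h))))) p))
Found 2 beta redex(es).

Answer: no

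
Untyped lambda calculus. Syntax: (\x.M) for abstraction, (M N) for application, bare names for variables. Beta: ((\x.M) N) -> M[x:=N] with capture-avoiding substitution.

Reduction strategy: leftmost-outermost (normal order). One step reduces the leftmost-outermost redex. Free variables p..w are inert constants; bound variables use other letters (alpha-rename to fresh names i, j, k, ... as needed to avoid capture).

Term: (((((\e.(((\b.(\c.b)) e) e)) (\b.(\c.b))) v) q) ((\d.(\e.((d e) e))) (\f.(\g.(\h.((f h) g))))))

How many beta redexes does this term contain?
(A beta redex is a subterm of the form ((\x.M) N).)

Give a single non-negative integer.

Answer: 3

Derivation:
Term: (((((\e.(((\b.(\c.b)) e) e)) (\b.(\c.b))) v) q) ((\d.(\e.((d e) e))) (\f.(\g.(\h.((f h) g))))))
  Redex: ((\e.(((\b.(\c.b)) e) e)) (\b.(\c.b)))
  Redex: ((\b.(\c.b)) e)
  Redex: ((\d.(\e.((d e) e))) (\f.(\g.(\h.((f h) g)))))
Total redexes: 3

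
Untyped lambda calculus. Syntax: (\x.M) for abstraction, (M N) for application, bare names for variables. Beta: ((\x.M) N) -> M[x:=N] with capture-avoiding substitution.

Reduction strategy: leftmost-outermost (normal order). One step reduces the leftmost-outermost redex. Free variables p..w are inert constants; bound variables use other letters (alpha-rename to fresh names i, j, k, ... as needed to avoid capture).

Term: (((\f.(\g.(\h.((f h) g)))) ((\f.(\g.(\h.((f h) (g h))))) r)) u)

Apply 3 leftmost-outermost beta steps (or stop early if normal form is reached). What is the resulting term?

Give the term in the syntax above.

Step 0: (((\f.(\g.(\h.((f h) g)))) ((\f.(\g.(\h.((f h) (g h))))) r)) u)
Step 1: ((\g.(\h.((((\f.(\g.(\h.((f h) (g h))))) r) h) g))) u)
Step 2: (\h.((((\f.(\g.(\h.((f h) (g h))))) r) h) u))
Step 3: (\h.(((\g.(\h.((r h) (g h)))) h) u))

Answer: (\h.(((\g.(\h.((r h) (g h)))) h) u))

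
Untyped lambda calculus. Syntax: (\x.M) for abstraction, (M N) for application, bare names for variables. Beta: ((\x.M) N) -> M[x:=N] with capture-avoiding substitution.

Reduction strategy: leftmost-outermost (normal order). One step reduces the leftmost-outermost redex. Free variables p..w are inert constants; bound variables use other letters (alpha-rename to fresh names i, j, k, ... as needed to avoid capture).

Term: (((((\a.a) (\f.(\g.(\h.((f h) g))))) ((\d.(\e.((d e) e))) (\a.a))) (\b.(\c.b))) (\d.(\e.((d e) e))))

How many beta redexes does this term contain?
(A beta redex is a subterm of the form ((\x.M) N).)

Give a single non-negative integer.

Answer: 2

Derivation:
Term: (((((\a.a) (\f.(\g.(\h.((f h) g))))) ((\d.(\e.((d e) e))) (\a.a))) (\b.(\c.b))) (\d.(\e.((d e) e))))
  Redex: ((\a.a) (\f.(\g.(\h.((f h) g)))))
  Redex: ((\d.(\e.((d e) e))) (\a.a))
Total redexes: 2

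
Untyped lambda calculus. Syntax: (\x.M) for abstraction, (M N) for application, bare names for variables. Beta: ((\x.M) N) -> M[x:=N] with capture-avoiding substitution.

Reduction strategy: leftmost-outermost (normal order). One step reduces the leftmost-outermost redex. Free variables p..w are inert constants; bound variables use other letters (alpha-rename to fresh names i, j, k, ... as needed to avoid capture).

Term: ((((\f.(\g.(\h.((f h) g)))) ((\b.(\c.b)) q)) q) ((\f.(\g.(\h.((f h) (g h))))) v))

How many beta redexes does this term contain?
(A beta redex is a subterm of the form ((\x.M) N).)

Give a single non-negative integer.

Term: ((((\f.(\g.(\h.((f h) g)))) ((\b.(\c.b)) q)) q) ((\f.(\g.(\h.((f h) (g h))))) v))
  Redex: ((\f.(\g.(\h.((f h) g)))) ((\b.(\c.b)) q))
  Redex: ((\b.(\c.b)) q)
  Redex: ((\f.(\g.(\h.((f h) (g h))))) v)
Total redexes: 3

Answer: 3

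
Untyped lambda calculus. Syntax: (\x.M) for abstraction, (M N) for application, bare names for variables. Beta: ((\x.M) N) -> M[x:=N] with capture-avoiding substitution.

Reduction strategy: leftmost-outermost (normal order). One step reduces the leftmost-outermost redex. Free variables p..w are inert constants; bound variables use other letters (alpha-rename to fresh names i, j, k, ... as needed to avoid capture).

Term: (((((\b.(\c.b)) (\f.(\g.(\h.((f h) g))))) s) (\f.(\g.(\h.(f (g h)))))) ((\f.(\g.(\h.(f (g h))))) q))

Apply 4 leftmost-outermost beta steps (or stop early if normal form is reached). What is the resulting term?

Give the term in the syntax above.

Step 0: (((((\b.(\c.b)) (\f.(\g.(\h.((f h) g))))) s) (\f.(\g.(\h.(f (g h)))))) ((\f.(\g.(\h.(f (g h))))) q))
Step 1: ((((\c.(\f.(\g.(\h.((f h) g))))) s) (\f.(\g.(\h.(f (g h)))))) ((\f.(\g.(\h.(f (g h))))) q))
Step 2: (((\f.(\g.(\h.((f h) g)))) (\f.(\g.(\h.(f (g h)))))) ((\f.(\g.(\h.(f (g h))))) q))
Step 3: ((\g.(\h.(((\f.(\g.(\h.(f (g h))))) h) g))) ((\f.(\g.(\h.(f (g h))))) q))
Step 4: (\h.(((\f.(\g.(\h.(f (g h))))) h) ((\f.(\g.(\h.(f (g h))))) q)))

Answer: (\h.(((\f.(\g.(\h.(f (g h))))) h) ((\f.(\g.(\h.(f (g h))))) q)))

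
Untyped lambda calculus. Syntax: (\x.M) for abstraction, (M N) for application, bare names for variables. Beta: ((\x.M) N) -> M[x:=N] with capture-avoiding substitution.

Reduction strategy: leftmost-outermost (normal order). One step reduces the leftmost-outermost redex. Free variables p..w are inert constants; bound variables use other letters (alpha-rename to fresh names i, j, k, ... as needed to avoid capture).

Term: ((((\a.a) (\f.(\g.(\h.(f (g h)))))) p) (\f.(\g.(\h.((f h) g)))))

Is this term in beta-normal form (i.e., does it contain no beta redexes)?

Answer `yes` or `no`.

Answer: no

Derivation:
Term: ((((\a.a) (\f.(\g.(\h.(f (g h)))))) p) (\f.(\g.(\h.((f h) g)))))
Found 1 beta redex(es).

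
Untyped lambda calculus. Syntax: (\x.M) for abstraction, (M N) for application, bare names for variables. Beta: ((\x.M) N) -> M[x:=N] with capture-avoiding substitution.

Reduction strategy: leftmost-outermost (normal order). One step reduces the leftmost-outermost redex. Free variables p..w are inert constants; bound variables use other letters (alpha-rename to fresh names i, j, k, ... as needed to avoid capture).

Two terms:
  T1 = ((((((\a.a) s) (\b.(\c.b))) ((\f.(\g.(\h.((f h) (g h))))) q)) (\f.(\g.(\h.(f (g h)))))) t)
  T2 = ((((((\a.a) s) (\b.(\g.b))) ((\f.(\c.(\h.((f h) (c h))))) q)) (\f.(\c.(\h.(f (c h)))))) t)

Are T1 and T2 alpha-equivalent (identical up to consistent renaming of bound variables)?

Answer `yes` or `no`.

Term 1: ((((((\a.a) s) (\b.(\c.b))) ((\f.(\g.(\h.((f h) (g h))))) q)) (\f.(\g.(\h.(f (g h)))))) t)
Term 2: ((((((\a.a) s) (\b.(\g.b))) ((\f.(\c.(\h.((f h) (c h))))) q)) (\f.(\c.(\h.(f (c h)))))) t)
Alpha-equivalence: compare structure up to binder renaming.
Result: True

Answer: yes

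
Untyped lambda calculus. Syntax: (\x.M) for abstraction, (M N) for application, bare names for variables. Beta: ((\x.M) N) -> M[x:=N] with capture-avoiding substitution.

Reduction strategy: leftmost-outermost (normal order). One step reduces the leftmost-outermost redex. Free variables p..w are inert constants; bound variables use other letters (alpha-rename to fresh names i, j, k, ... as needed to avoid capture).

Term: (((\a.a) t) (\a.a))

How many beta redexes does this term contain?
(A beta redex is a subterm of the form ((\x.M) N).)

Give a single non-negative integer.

Term: (((\a.a) t) (\a.a))
  Redex: ((\a.a) t)
Total redexes: 1

Answer: 1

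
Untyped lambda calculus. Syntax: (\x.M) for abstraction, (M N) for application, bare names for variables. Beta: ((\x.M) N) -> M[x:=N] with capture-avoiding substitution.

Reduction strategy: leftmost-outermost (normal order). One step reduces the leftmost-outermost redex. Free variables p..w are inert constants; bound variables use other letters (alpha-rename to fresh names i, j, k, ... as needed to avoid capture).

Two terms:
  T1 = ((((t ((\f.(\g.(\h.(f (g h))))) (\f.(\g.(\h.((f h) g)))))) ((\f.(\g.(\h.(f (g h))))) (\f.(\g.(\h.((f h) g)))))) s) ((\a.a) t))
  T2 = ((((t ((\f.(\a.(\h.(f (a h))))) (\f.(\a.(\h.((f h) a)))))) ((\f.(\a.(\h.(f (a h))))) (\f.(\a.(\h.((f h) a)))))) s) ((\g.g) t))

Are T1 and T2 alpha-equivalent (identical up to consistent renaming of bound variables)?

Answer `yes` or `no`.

Term 1: ((((t ((\f.(\g.(\h.(f (g h))))) (\f.(\g.(\h.((f h) g)))))) ((\f.(\g.(\h.(f (g h))))) (\f.(\g.(\h.((f h) g)))))) s) ((\a.a) t))
Term 2: ((((t ((\f.(\a.(\h.(f (a h))))) (\f.(\a.(\h.((f h) a)))))) ((\f.(\a.(\h.(f (a h))))) (\f.(\a.(\h.((f h) a)))))) s) ((\g.g) t))
Alpha-equivalence: compare structure up to binder renaming.
Result: True

Answer: yes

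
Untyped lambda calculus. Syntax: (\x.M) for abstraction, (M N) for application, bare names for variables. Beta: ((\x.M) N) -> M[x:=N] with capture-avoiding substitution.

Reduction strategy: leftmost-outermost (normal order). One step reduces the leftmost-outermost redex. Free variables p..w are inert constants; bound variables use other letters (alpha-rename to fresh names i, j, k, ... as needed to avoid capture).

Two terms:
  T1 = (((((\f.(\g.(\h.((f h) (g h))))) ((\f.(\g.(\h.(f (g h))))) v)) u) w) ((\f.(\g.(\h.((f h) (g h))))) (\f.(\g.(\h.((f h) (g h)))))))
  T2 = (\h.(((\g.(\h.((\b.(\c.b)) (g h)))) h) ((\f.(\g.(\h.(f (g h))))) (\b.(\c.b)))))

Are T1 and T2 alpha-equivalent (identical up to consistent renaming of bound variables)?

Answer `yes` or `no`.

Term 1: (((((\f.(\g.(\h.((f h) (g h))))) ((\f.(\g.(\h.(f (g h))))) v)) u) w) ((\f.(\g.(\h.((f h) (g h))))) (\f.(\g.(\h.((f h) (g h)))))))
Term 2: (\h.(((\g.(\h.((\b.(\c.b)) (g h)))) h) ((\f.(\g.(\h.(f (g h))))) (\b.(\c.b)))))
Alpha-equivalence: compare structure up to binder renaming.
Result: False

Answer: no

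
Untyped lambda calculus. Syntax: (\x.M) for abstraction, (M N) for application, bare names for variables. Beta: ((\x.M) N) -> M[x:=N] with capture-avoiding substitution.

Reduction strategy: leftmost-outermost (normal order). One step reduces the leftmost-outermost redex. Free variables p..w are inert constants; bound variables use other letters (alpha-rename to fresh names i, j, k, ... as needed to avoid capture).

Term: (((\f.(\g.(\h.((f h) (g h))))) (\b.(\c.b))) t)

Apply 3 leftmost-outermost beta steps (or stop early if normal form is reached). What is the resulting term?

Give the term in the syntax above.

Step 0: (((\f.(\g.(\h.((f h) (g h))))) (\b.(\c.b))) t)
Step 1: ((\g.(\h.(((\b.(\c.b)) h) (g h)))) t)
Step 2: (\h.(((\b.(\c.b)) h) (t h)))
Step 3: (\h.((\c.h) (t h)))

Answer: (\h.((\c.h) (t h)))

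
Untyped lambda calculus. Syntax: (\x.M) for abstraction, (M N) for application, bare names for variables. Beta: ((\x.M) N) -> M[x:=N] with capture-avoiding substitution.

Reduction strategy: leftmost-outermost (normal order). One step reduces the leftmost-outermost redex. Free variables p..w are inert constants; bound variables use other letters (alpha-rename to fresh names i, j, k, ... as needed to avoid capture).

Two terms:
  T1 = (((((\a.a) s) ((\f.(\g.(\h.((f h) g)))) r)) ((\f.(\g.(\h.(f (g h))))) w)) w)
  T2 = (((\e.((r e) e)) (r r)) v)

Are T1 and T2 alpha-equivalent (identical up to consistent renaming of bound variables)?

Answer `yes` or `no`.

Answer: no

Derivation:
Term 1: (((((\a.a) s) ((\f.(\g.(\h.((f h) g)))) r)) ((\f.(\g.(\h.(f (g h))))) w)) w)
Term 2: (((\e.((r e) e)) (r r)) v)
Alpha-equivalence: compare structure up to binder renaming.
Result: False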